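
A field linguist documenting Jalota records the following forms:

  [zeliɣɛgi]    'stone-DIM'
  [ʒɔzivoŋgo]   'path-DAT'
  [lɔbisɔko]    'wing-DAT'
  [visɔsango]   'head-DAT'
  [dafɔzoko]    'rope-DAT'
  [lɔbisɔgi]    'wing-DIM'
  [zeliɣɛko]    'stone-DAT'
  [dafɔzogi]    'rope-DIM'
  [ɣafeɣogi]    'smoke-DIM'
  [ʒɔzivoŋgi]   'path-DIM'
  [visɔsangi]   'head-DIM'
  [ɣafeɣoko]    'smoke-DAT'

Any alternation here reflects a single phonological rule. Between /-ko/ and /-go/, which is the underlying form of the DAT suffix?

/-ko/

The DAT suffix surfaces as [-go] and [-ko], depending on the final segment of the stem.
By contrast the DIM suffix keeps its initial [g] throughout — that segment must be underlying.
The DAT suffix is therefore /-ko/ underlyingly, with post-nasal voicing: voiceless stops become voiced after a nasal.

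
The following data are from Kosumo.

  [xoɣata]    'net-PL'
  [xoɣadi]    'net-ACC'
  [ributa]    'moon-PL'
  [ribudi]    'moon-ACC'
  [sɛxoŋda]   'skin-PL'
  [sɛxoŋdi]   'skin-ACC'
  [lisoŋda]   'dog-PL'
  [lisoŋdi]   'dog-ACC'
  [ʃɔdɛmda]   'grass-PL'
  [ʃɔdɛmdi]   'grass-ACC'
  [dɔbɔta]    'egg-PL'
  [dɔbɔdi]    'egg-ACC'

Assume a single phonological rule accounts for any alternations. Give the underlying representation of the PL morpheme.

/-ta/

The PL morpheme has two allomorphs, [-da] and [-ta].
The ACC suffix, which begins with [d], is invariant after every stem; so [d] is not altered by any rule here.
So the underlying form is /-ta/, and voiceless stops become voiced after a nasal.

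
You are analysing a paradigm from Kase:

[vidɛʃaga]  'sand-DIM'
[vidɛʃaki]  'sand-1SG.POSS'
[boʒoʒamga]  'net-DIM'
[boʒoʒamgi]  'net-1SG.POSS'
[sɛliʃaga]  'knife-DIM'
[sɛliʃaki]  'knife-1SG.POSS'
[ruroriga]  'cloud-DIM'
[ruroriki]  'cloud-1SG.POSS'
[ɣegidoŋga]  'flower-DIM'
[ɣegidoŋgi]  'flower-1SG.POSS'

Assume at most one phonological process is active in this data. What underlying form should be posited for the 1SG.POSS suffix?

/-ki/

The 1SG.POSS suffix surfaces as [-gi] and [-ki], depending on the final segment of the stem.
By contrast the DIM suffix keeps its initial [g] throughout — that segment must be underlying.
So the underlying form is /-ki/, and voiceless stops become voiced after a nasal.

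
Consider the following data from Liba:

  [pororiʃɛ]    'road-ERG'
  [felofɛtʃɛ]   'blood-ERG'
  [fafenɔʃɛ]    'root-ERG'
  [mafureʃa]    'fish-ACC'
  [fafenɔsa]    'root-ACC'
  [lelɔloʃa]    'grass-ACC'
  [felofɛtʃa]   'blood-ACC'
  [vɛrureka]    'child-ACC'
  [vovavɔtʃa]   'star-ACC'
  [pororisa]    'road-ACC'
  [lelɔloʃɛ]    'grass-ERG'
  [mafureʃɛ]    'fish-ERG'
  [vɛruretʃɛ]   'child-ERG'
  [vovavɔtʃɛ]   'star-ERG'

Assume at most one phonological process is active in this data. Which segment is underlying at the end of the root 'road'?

/s/

The root 'road' surfaces as [pororisa] and [pororiʃɛ], with a stem-final [s] ~ [ʃ] alternation.
Compare 'grass', with invariant [ʃ] in [lelɔloʃa] and [lelɔloʃɛ]: an analysis with underlying /ʃ/ and a rule producing [s] before the ACC suffix would wrongly predict alternation here too.
Therefore /s/ is basic and [ʃ] is derived by palatalization before a front vowel (/k/ and /s/ become palato-alveolar [tʃ] and [ʃ] before a front vowel).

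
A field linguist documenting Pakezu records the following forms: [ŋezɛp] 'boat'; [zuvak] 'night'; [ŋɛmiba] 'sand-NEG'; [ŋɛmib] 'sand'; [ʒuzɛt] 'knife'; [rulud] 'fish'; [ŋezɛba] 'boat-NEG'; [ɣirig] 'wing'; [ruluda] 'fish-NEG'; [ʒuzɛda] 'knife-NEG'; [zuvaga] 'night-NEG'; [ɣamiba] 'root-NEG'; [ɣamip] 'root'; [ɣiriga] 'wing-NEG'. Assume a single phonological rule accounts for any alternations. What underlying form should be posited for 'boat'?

/ŋezɛp/

'boat' shows [p] ~ [b] at the end of the stem ([ŋezɛp] vs [ŋezɛba]).
The stem 'sand' ([ŋɛmib], [ŋɛmiba]) shows [b] unchanged in both environments, so [b] cannot be basic with [p] derived in isolation.
The underlying segment must be /p/; voiceless stops become voiced between vowels, yielding [b] there.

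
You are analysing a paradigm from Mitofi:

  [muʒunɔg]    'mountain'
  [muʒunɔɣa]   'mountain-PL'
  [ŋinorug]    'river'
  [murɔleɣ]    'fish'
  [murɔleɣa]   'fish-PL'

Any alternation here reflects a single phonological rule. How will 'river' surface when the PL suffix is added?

[ŋinoruɣa]

The root 'mountain' surfaces as [muʒunɔg] and [muʒunɔɣa], with a stem-final [g] ~ [ɣ] alternation.
The stem 'fish' ([murɔleɣ], [murɔleɣa]) shows [ɣ] unchanged in both environments, so [ɣ] cannot be basic with [g] derived in isolation.
The underlying segment must be /g/; voiced stops become fricatives between vowels, yielding [ɣ] there.
From [ŋinorug] the stem 'river' is /ŋinorug/; between vowels this yields [ŋinoruɣa].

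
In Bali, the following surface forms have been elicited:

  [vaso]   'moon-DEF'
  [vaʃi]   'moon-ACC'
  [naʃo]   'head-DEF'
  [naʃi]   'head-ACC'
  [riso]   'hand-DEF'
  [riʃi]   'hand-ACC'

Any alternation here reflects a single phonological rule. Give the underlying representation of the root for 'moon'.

/vas/

The root 'moon' surfaces as [vaso] and [vaʃi], with a stem-final [s] ~ [ʃ] alternation.
The stem 'head' ([naʃo], [naʃi]) shows [ʃ] unchanged in both environments, so [ʃ] cannot be basic with [s] derived before the DEF suffix.
The underlying segment must be /s/; /s/ becomes palato-alveolar [ʃ] before a front vowel, yielding [ʃ] there.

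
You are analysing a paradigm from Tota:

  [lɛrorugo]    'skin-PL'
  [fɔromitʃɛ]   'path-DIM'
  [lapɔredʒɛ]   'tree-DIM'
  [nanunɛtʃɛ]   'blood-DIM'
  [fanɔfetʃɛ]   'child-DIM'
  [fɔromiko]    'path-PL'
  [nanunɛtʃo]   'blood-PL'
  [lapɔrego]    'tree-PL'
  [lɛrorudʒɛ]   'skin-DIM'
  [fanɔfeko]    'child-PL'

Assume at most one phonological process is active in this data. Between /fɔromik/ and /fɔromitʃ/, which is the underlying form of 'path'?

'path' shows [k] ~ [tʃ] at the end of the stem ([fɔromiko] vs [fɔromitʃɛ]).
The stem 'blood' ([nanunɛtʃo], [nanunɛtʃɛ]) shows [tʃ] unchanged in both environments, so [tʃ] cannot be basic with [k] derived before the PL suffix.
So /k/ is underlying, and a rule of palatalization before a front vowel — /k/ and /g/ become palato-alveolar [tʃ] and [dʒ] before a front vowel — gives [tʃ].

/fɔromik/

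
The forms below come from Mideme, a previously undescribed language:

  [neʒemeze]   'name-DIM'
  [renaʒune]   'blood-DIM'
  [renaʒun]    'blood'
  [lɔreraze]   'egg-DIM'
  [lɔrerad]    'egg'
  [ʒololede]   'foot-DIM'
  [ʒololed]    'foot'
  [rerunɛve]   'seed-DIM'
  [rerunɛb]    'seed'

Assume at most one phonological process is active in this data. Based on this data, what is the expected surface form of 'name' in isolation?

[neʒemed]

'egg' shows [z] ~ [d] at the end of the stem ([lɔreraze] vs [lɔrerad]).
If /d/ were underlying and a rule turned it into [z] before the DIM suffix, 'foot' would also alternate; but it has [d] in both [ʒololede] and [ʒololed].
So /z/ is underlying, and a rule of word-final hardening — voiced fricatives become stops word-finally — gives [d].
From [neʒemeze] the stem 'name' is /neʒemez/; word-finally this yields [neʒemed].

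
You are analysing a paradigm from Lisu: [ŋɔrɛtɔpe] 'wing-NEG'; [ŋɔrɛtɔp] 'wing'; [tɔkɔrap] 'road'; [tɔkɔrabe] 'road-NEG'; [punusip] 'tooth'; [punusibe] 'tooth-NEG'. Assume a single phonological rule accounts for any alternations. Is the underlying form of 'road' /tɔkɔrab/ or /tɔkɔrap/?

/tɔkɔrab/

In [tɔkɔrabe] and [tɔkɔrap] the final segment of 'road' alternates: [b] ~ [p].
The stem 'wing' ([ŋɔrɛtɔpe], [ŋɔrɛtɔp]) shows [p] unchanged in both environments, so [p] cannot be basic with [b] derived before the NEG suffix.
The underlying segment must be /b/; voiced obstruents become voiceless word-finally, yielding [p] there.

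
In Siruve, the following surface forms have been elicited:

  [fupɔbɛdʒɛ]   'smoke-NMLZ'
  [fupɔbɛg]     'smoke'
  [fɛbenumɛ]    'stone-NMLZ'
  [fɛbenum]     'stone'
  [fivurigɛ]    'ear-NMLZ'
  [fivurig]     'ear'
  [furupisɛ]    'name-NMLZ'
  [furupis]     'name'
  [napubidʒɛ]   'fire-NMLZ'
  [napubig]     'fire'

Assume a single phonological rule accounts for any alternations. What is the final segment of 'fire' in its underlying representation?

In [napubidʒɛ] and [napubig] the final segment of 'fire' alternates: [dʒ] ~ [g].
Compare 'ear', with invariant [g] in [fivurigɛ] and [fivurig]: an analysis with underlying /g/ and a rule producing [dʒ] before the NMLZ suffix would wrongly predict alternation here too.
So /dʒ/ is underlying, and a rule of depalatalization — palato-alveolar /dʒ/ becomes [g] when no front vowel follows — gives [g].

/dʒ/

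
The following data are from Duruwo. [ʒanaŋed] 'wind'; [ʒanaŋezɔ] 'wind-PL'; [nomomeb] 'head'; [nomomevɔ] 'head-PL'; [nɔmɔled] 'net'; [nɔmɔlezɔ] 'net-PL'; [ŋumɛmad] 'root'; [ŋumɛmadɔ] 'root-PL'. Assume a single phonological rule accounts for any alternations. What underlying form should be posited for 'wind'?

/ʒanaŋez/

The root 'wind' surfaces as [ʒanaŋed] and [ʒanaŋezɔ], with a stem-final [d] ~ [z] alternation.
But 'root' keeps [d] in both environments ([ŋumɛmad], [ŋumɛmadɔ]), so there is no rule changing /d/ to [z] before the PL suffix.
Therefore /z/ is basic and [d] is derived by word-final hardening (voiced fricatives become stops word-finally).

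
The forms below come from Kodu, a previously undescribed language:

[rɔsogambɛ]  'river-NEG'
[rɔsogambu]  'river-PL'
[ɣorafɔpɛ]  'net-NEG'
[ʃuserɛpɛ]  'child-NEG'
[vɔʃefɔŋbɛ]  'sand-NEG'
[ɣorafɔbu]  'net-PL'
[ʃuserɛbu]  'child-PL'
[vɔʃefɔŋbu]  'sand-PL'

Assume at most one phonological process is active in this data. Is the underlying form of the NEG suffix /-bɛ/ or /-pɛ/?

The NEG suffix surfaces as [-bɛ] and [-pɛ], depending on the final segment of the stem.
By contrast the PL suffix keeps its initial [b] throughout — that segment must be underlying.
So the underlying form is /-pɛ/, and voiceless stops become voiced after a nasal.

/-pɛ/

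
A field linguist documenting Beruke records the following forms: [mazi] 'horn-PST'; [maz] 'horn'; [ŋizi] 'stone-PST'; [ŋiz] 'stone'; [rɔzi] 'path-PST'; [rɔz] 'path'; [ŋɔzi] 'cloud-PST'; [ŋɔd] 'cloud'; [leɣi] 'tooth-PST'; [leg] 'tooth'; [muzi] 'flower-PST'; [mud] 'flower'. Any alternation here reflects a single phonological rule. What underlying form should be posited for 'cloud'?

/ŋɔd/

In [ŋɔzi] and [ŋɔd] the final segment of 'cloud' alternates: [z] ~ [d].
Compare 'stone', with invariant [z] in [ŋizi] and [ŋiz]: an analysis with underlying /z/ and a rule producing [d] in isolation would wrongly predict alternation here too.
Therefore /d/ is basic and [z] is derived by intervocalic spirantization (voiced stops become fricatives between vowels).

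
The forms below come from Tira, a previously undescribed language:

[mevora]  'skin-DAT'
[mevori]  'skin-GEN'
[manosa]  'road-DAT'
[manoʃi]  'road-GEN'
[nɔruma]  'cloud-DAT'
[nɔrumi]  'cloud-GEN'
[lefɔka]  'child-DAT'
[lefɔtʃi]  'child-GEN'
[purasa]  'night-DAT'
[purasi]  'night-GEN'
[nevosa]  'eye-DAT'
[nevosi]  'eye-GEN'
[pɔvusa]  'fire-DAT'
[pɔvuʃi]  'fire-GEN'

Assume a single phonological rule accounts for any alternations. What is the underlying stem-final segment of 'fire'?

The stem for 'fire' ends in [s] in [pɔvusa] but [ʃ] in [pɔvuʃi].
But 'night' keeps [s] in both environments ([purasa], [purasi]), so there is no rule changing /s/ to [ʃ] before the GEN suffix.
So /ʃ/ is underlying, and a rule of depalatalization — palato-alveolar /tʃ/ and /ʃ/ become [k] and [s] when no front vowel follows — gives [s].

/ʃ/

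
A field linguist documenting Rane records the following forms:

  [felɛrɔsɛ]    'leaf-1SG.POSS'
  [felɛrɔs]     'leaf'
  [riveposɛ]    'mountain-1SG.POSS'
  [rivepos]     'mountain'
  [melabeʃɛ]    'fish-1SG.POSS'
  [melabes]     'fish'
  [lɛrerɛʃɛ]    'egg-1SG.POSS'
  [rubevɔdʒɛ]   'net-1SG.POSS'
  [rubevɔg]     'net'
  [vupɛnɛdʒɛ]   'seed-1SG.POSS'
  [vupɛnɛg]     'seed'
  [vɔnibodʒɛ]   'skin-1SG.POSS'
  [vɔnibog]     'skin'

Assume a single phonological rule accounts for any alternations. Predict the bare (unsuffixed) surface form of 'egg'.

The stem for 'fish' ends in [ʃ] in [melabeʃɛ] but [s] in [melabes].
But 'leaf' keeps [s] in both environments ([felɛrɔsɛ], [felɛrɔs]), so there is no rule changing /s/ to [ʃ] before the 1SG.POSS suffix.
Therefore /ʃ/ is basic and [s] is derived by depalatalization (palato-alveolar /dʒ/ and /ʃ/ become [g] and [s] when no front vowel follows).
The one attested form of 'egg', [lɛrerɛʃɛ], shows underlying /lɛrerɛʃ/. Applying the same rule when no front vowel follows gives [lɛrerɛs].

[lɛrerɛs]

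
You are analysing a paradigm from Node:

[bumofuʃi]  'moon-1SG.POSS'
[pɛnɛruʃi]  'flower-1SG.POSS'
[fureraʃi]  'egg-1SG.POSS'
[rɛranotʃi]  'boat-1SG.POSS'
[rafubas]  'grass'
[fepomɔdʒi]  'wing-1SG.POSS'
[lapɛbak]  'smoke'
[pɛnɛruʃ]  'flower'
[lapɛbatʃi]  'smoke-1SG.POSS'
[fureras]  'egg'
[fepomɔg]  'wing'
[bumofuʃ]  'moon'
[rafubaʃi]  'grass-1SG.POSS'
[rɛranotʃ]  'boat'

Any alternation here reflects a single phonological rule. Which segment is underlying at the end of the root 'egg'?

/s/

'egg' shows [s] ~ [ʃ] at the end of the stem ([fureras] vs [fureraʃi]).
The stem 'moon' ([bumofuʃ], [bumofuʃi]) shows [ʃ] unchanged in both environments, so [ʃ] cannot be basic with [s] derived in isolation.
The underlying segment must be /s/; /k/, /g/ and /s/ become palato-alveolar [tʃ], [dʒ] and [ʃ] before a front vowel, yielding [ʃ] there.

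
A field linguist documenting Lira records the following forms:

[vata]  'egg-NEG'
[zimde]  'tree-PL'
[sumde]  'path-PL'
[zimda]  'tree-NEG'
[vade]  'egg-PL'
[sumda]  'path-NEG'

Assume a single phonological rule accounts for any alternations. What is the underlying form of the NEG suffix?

The NEG suffix surfaces as [-da] and [-ta], depending on the final segment of the stem.
The PL suffix, which begins with [d], is invariant after every stem; so [d] is not altered by any rule here.
The NEG suffix is therefore /-ta/ underlyingly, with post-nasal voicing: voiceless stops become voiced after a nasal.

/-ta/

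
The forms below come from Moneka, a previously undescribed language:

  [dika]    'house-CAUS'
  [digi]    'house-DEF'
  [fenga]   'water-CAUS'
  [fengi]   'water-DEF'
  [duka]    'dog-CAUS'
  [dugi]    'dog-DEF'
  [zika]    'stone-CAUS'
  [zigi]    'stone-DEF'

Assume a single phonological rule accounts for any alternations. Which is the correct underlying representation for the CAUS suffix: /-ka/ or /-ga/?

/-ka/

The CAUS suffix surfaces as [-ga] and [-ka], depending on the final segment of the stem.
By contrast the DEF suffix keeps its initial [g] throughout — that segment must be underlying.
So the underlying form is /-ka/, and voiceless stops become voiced after a nasal.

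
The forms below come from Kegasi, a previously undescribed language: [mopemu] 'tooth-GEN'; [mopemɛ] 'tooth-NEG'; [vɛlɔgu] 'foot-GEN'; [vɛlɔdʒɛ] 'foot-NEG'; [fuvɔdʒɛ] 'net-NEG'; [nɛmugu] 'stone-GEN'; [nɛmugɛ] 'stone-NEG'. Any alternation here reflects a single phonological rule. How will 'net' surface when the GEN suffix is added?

[fuvɔgu]

In [vɛlɔgu] and [vɛlɔdʒɛ] the final segment of 'foot' alternates: [g] ~ [dʒ].
The stem 'stone' ([nɛmugu], [nɛmugɛ]) shows [g] unchanged in both environments, so [g] cannot be basic with [dʒ] derived before the NEG suffix.
So /dʒ/ is underlying, and a rule of depalatalization — palato-alveolar /dʒ/ becomes [g] when no front vowel follows — gives [g].
The one attested form of 'net', [fuvɔdʒɛ], shows underlying /fuvɔdʒ/. Applying the same rule when no front vowel follows gives [fuvɔgu].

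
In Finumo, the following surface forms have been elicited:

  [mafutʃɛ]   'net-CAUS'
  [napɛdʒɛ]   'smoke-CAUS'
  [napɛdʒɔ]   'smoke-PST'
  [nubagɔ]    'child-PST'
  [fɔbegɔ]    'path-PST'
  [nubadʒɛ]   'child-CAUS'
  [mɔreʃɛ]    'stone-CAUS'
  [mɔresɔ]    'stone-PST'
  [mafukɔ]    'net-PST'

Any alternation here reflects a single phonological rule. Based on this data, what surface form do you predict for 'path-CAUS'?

[fɔbedʒɛ]

The stem for 'child' ends in [g] in [nubagɔ] but [dʒ] in [nubadʒɛ].
But 'smoke' keeps [dʒ] in both environments ([napɛdʒɔ], [napɛdʒɛ]), so there is no rule changing /dʒ/ to [g] before the PST suffix.
The alternation reflects palatalization before a front vowel: /k/, /g/ and /s/ become palato-alveolar [tʃ], [dʒ] and [ʃ] before a front vowel. /g/ is underlying.
The one attested form of 'path', [fɔbegɔ], shows underlying /fɔbeg/. Applying the same rule before a front vowel gives [fɔbedʒɛ].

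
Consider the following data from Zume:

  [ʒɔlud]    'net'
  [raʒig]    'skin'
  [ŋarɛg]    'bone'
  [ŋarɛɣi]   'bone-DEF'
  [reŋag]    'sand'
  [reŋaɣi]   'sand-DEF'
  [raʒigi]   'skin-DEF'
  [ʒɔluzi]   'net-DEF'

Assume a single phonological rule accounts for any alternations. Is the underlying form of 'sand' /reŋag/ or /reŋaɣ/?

'sand' shows [g] ~ [ɣ] at the end of the stem ([reŋag] vs [reŋaɣi]).
Compare 'skin', with invariant [g] in [raʒig] and [raʒigi]: an analysis with underlying /g/ and a rule producing [ɣ] before the DEF suffix would wrongly predict alternation here too.
So /ɣ/ is underlying, and a rule of word-final hardening — voiced fricatives become stops word-finally — gives [g].

/reŋaɣ/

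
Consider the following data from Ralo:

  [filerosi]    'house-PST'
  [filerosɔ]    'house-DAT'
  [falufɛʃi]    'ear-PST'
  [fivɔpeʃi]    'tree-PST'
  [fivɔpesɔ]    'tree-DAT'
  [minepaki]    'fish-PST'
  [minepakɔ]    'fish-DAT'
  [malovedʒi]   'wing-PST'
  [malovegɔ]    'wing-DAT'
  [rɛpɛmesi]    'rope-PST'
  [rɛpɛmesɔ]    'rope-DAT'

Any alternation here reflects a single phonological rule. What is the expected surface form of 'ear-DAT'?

[falufɛsɔ]

In [fivɔpeʃi] and [fivɔpesɔ] the final segment of 'tree' alternates: [ʃ] ~ [s].
If /s/ were underlying and a rule turned it into [ʃ] before the PST suffix, 'rope' would also alternate; but it has [s] in both [rɛpɛmesi] and [rɛpɛmesɔ].
The underlying segment must be /ʃ/; palato-alveolar /dʒ/ and /ʃ/ become [g] and [s] when no front vowel follows, yielding [s] there.
The one attested form of 'ear', [falufɛʃi], shows underlying /falufɛʃ/. Applying the same rule when no front vowel follows gives [falufɛsɔ].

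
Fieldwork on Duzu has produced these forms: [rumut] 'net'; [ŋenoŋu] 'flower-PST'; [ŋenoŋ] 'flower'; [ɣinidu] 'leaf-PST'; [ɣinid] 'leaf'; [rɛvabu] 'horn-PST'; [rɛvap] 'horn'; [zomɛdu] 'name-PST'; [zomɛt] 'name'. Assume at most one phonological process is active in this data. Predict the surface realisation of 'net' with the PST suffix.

In [zomɛdu] and [zomɛt] the final segment of 'name' alternates: [d] ~ [t].
But 'leaf' keeps [d] in both environments ([ɣinidu], [ɣinid]), so there is no rule changing /d/ to [t] in isolation.
So /t/ is underlying, and a rule of intervocalic voicing — voiceless stops become voiced between vowels — gives [d].
The one attested form of 'net', [rumut], shows underlying /rumut/. Applying the same rule between vowels gives [rumudu].

[rumudu]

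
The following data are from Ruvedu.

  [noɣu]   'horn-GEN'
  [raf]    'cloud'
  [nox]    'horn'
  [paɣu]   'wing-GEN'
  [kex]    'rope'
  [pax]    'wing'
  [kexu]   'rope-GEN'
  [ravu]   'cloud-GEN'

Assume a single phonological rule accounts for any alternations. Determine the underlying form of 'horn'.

The stem for 'horn' ends in [ɣ] in [noɣu] but [x] in [nox].
If /x/ were underlying and a rule turned it into [ɣ] before the GEN suffix, 'rope' would also alternate; but it has [x] in both [kexu] and [kex].
So /ɣ/ is underlying, and a rule of word-final obstruent devoicing — voiced obstruents become voiceless word-finally — gives [x].
The underlying form of 'horn' is therefore /noɣ/.

/noɣ/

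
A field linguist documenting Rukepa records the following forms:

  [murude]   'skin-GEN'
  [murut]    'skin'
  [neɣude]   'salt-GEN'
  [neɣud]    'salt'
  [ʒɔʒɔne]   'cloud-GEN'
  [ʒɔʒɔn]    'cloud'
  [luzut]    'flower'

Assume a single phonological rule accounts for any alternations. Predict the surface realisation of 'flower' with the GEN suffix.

[luzude]

In [murude] and [murut] the final segment of 'skin' alternates: [d] ~ [t].
But 'salt' keeps [d] in both environments ([neɣude], [neɣud]), so there is no rule changing /d/ to [t] in isolation.
The alternation reflects intervocalic voicing: voiceless stops become voiced between vowels. /t/ is underlying.
The one attested form of 'flower', [luzut], shows underlying /luzut/. Applying the same rule between vowels gives [luzude].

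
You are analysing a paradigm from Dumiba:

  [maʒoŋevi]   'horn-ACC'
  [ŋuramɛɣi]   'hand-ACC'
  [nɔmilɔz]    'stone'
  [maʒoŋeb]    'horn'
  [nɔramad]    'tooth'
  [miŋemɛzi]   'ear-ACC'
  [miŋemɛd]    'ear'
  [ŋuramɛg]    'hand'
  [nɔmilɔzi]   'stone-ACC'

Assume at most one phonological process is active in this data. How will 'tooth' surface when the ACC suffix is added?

[nɔramazi]

In [miŋemɛd] and [miŋemɛzi] the final segment of 'ear' alternates: [d] ~ [z].
The stem 'stone' ([nɔmilɔz], [nɔmilɔzi]) shows [z] unchanged in both environments, so [z] cannot be basic with [d] derived in isolation.
So /d/ is underlying, and a rule of intervocalic spirantization — voiced stops become fricatives between vowels — gives [z].
From [nɔramad] the stem 'tooth' is /nɔramad/; between vowels this yields [nɔramazi].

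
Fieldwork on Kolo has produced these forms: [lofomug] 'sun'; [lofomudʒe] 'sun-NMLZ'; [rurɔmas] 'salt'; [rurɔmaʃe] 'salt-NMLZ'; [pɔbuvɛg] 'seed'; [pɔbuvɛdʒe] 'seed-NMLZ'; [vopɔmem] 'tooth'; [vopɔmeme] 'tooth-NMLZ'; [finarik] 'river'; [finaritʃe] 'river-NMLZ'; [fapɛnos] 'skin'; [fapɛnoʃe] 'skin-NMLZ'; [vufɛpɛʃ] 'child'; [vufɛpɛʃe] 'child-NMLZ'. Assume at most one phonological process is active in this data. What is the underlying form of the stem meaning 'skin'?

/fapɛnos/

The stem for 'skin' ends in [s] in [fapɛnos] but [ʃ] in [fapɛnoʃe].
Compare 'child', with invariant [ʃ] in [vufɛpɛʃ] and [vufɛpɛʃe]: an analysis with underlying /ʃ/ and a rule producing [s] in isolation would wrongly predict alternation here too.
Therefore /s/ is basic and [ʃ] is derived by palatalization before a front vowel (/k/, /g/ and /s/ become palato-alveolar [tʃ], [dʒ] and [ʃ] before a front vowel).
The underlying form of 'skin' is therefore /fapɛnos/.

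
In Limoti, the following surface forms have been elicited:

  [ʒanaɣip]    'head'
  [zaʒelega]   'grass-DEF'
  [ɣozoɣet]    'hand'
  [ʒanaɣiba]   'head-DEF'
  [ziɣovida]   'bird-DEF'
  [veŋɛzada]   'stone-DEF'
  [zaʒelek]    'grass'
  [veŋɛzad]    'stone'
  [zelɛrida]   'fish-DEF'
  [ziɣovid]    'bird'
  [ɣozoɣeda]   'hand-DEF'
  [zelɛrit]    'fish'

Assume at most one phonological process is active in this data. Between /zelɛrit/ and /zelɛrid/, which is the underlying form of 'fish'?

The root 'fish' surfaces as [zelɛrit] and [zelɛrida], with a stem-final [t] ~ [d] alternation.
The stem 'stone' ([veŋɛzad], [veŋɛzada]) shows [d] unchanged in both environments, so [d] cannot be basic with [t] derived in isolation.
The underlying segment must be /t/; voiceless stops become voiced between vowels, yielding [d] there.

/zelɛrit/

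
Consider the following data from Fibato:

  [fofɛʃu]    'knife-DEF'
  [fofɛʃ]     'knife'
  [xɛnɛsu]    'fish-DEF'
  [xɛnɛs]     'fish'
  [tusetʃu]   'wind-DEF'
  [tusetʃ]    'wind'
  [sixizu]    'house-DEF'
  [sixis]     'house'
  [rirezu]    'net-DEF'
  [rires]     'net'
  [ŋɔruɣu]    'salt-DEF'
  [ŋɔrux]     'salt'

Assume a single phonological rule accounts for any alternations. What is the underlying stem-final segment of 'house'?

/z/

In [sixizu] and [sixis] the final segment of 'house' alternates: [z] ~ [s].
The stem 'fish' ([xɛnɛsu], [xɛnɛs]) shows [s] unchanged in both environments, so [s] cannot be basic with [z] derived before the DEF suffix.
The underlying segment must be /z/; voiced obstruents become voiceless word-finally, yielding [s] there.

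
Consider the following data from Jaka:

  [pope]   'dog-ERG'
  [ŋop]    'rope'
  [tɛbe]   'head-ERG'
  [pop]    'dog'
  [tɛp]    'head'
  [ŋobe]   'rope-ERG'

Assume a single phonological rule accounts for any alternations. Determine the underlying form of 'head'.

In [tɛbe] and [tɛp] the final segment of 'head' alternates: [b] ~ [p].
If /p/ were underlying and a rule turned it into [b] before the ERG suffix, 'dog' would also alternate; but it has [p] in both [pope] and [pop].
The underlying segment must be /b/; voiced obstruents become voiceless word-finally, yielding [p] there.

/tɛb/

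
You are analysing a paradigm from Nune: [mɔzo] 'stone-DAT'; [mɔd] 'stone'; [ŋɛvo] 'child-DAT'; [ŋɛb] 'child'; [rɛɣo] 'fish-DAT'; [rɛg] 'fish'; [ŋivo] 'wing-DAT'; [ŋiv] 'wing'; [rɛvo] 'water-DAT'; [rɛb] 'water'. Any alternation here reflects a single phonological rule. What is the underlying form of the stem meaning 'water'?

'water' shows [v] ~ [b] at the end of the stem ([rɛvo] vs [rɛb]).
The stem 'wing' ([ŋivo], [ŋiv]) shows [v] unchanged in both environments, so [v] cannot be basic with [b] derived in isolation.
Therefore /b/ is basic and [v] is derived by intervocalic spirantization (voiced stops become fricatives between vowels).

/rɛb/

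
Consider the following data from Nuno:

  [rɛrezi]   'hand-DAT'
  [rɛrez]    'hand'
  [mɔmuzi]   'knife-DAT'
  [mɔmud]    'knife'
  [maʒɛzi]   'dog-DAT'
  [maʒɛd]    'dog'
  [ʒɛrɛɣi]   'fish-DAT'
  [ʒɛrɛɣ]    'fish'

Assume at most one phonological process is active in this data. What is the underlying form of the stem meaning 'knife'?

/mɔmud/

In [mɔmuzi] and [mɔmud] the final segment of 'knife' alternates: [z] ~ [d].
If /z/ were underlying and a rule turned it into [d] in isolation, 'hand' would also alternate; but it has [z] in both [rɛrezi] and [rɛrez].
The alternation reflects intervocalic spirantization: voiced stops become fricatives between vowels. /d/ is underlying.
So 'knife' = /mɔmud/.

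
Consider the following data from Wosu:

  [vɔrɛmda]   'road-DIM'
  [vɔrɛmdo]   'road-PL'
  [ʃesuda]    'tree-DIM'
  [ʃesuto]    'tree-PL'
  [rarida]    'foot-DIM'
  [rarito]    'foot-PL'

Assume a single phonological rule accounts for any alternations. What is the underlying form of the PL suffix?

The PL morpheme has two allomorphs, [-do] and [-to].
By contrast the DIM suffix keeps its initial [d] throughout — that segment must be underlying.
So the underlying form is /-to/, and voiceless stops become voiced after a nasal.

/-to/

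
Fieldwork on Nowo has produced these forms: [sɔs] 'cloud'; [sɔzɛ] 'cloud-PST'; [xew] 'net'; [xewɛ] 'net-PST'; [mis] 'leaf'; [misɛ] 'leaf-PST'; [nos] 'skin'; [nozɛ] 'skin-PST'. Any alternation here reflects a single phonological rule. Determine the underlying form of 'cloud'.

In [sɔs] and [sɔzɛ] the final segment of 'cloud' alternates: [s] ~ [z].
But 'leaf' keeps [s] in both environments ([mis], [misɛ]), so there is no rule changing /s/ to [z] before the PST suffix.
Therefore /z/ is basic and [s] is derived by word-final obstruent devoicing (voiced obstruents become voiceless word-finally).

/sɔz/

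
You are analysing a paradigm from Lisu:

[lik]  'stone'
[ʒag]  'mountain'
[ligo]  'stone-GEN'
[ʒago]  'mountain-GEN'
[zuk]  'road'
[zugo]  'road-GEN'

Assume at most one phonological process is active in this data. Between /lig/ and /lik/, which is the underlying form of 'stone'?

In [lik] and [ligo] the final segment of 'stone' alternates: [k] ~ [g].
But 'mountain' keeps [g] in both environments ([ʒag], [ʒago]), so there is no rule changing /g/ to [k] in isolation.
Therefore /k/ is basic and [g] is derived by intervocalic voicing (voiceless stops become voiced between vowels).

/lik/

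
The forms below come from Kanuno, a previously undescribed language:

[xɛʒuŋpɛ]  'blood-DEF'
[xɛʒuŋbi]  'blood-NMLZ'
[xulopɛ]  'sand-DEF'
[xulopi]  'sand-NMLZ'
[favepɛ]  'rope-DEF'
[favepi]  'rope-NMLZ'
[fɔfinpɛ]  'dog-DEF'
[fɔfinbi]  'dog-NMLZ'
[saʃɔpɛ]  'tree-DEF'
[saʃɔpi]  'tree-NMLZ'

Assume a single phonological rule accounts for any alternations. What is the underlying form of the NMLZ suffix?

The NMLZ suffix surfaces as [-bi] and [-pi], depending on the final segment of the stem.
By contrast the DEF suffix keeps its initial [p] throughout — that segment must be underlying.
So the underlying form is /-bi/, and voiced stops become voiceless after a vowel.

/-bi/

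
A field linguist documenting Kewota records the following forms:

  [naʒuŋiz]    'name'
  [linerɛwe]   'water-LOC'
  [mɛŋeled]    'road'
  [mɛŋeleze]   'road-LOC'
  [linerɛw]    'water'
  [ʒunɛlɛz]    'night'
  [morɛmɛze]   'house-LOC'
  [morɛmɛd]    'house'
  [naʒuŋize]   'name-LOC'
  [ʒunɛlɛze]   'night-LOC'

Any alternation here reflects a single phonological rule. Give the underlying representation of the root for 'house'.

The root 'house' surfaces as [morɛmɛd] and [morɛmɛze], with a stem-final [d] ~ [z] alternation.
If /z/ were underlying and a rule turned it into [d] in isolation, 'night' would also alternate; but it has [z] in both [ʒunɛlɛz] and [ʒunɛlɛze].
The alternation reflects intervocalic spirantization: voiced stops become fricatives between vowels. /d/ is underlying.

/morɛmɛd/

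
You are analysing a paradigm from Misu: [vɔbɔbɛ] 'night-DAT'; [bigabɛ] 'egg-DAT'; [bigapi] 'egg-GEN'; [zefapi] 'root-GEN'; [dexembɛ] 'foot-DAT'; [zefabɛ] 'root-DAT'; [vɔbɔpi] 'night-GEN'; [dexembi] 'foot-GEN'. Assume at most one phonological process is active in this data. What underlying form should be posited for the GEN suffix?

The GEN morpheme has two allomorphs, [-bi] and [-pi].
The DAT suffix, which begins with [b], is invariant after every stem; so [b] is not altered by any rule here.
So the underlying form is /-pi/, and voiceless stops become voiced after a nasal.

/-pi/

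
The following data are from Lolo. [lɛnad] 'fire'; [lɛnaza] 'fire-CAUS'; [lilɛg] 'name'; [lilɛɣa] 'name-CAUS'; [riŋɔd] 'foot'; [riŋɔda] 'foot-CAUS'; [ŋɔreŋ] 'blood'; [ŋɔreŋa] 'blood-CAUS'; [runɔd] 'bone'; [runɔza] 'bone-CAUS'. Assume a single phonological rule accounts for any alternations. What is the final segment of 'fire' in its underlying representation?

/z/

In [lɛnad] and [lɛnaza] the final segment of 'fire' alternates: [d] ~ [z].
If /d/ were underlying and a rule turned it into [z] before the CAUS suffix, 'foot' would also alternate; but it has [d] in both [riŋɔd] and [riŋɔda].
The underlying segment must be /z/; voiced fricatives become stops word-finally, yielding [d] there.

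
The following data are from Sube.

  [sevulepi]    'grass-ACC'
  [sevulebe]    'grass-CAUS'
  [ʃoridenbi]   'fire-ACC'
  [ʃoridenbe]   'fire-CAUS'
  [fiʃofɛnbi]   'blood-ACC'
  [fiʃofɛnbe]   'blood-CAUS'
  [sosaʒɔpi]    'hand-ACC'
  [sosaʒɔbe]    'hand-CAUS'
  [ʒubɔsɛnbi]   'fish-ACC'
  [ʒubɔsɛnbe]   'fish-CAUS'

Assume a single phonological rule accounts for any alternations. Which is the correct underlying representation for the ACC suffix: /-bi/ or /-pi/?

The ACC morpheme has two allomorphs, [-bi] and [-pi].
The CAUS suffix, which begins with [b], is invariant after every stem; so [b] is not altered by any rule here.
So the underlying form is /-pi/, and voiceless stops become voiced after a nasal.

/-pi/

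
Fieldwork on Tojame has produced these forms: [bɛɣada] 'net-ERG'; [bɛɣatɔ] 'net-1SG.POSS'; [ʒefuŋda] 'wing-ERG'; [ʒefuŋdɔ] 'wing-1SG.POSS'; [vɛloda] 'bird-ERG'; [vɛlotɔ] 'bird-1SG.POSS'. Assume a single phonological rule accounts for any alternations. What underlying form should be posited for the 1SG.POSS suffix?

The 1SG.POSS suffix surfaces as [-dɔ] and [-tɔ], depending on the final segment of the stem.
The ERG suffix, which begins with [d], is invariant after every stem; so [d] is not altered by any rule here.
So the underlying form is /-tɔ/, and voiceless stops become voiced after a nasal.

/-tɔ/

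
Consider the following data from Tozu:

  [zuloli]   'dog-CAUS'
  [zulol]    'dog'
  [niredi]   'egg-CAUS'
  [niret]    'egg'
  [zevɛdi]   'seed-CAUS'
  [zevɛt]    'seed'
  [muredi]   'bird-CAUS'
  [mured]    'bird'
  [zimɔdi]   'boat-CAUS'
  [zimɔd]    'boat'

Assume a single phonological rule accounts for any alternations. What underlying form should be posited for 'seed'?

The root 'seed' surfaces as [zevɛdi] and [zevɛt], with a stem-final [d] ~ [t] alternation.
But 'bird' keeps [d] in both environments ([muredi], [mured]), so there is no rule changing /d/ to [t] in isolation.
Therefore /t/ is basic and [d] is derived by intervocalic voicing (voiceless stops become voiced between vowels).

/zevɛt/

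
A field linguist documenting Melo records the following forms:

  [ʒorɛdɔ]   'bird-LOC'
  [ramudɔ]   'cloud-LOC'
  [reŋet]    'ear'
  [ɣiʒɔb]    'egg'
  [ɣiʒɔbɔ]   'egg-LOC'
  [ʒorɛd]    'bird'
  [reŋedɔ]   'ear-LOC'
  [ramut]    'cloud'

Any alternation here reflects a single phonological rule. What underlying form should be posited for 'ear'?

/reŋet/

'ear' shows [d] ~ [t] at the end of the stem ([reŋedɔ] vs [reŋet]).
Compare 'bird', with invariant [d] in [ʒorɛdɔ] and [ʒorɛd]: an analysis with underlying /d/ and a rule producing [t] in isolation would wrongly predict alternation here too.
The underlying segment must be /t/; voiceless stops become voiced between vowels, yielding [d] there.
Hence 'ear' is /reŋet/ underlyingly.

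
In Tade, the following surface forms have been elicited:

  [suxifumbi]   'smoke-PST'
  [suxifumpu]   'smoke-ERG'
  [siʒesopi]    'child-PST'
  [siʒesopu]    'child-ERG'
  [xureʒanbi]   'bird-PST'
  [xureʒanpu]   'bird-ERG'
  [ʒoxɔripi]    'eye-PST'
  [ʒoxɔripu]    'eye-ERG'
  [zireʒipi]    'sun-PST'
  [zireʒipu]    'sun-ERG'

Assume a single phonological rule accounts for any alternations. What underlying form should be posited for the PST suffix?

The PST suffix surfaces as [-bi] and [-pi], depending on the final segment of the stem.
The ERG suffix, which begins with [p], is invariant after every stem; so [p] is not altered by any rule here.
The PST suffix is therefore /-bi/ underlyingly, with post-vocalic devoicing: voiced stops become voiceless after a vowel.

/-bi/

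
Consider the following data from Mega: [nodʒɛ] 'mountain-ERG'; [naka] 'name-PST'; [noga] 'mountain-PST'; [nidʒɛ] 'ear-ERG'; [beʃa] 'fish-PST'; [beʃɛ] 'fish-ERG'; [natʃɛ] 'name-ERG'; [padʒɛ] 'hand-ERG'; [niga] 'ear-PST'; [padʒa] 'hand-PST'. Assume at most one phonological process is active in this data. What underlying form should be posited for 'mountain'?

The stem for 'mountain' ends in [g] in [noga] but [dʒ] in [nodʒɛ].
If /dʒ/ were underlying and a rule turned it into [g] before the PST suffix, 'hand' would also alternate; but it has [dʒ] in both [padʒa] and [padʒɛ].
The alternation reflects palatalization before a front vowel: /k/ and /g/ become palato-alveolar [tʃ] and [dʒ] before a front vowel. /g/ is underlying.

/nog/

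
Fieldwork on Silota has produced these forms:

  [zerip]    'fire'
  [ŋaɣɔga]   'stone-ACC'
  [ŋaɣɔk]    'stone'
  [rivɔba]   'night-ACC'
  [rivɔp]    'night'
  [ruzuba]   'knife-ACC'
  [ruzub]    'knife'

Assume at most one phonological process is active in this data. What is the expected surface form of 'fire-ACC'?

In [rivɔba] and [rivɔp] the final segment of 'night' alternates: [b] ~ [p].
Compare 'knife', with invariant [b] in [ruzuba] and [ruzub]: an analysis with underlying /b/ and a rule producing [p] in isolation would wrongly predict alternation here too.
So /p/ is underlying, and a rule of intervocalic voicing — voiceless stops become voiced between vowels — gives [b].
The one attested form of 'fire', [zerip], shows underlying /zerip/. Applying the same rule between vowels gives [zeriba].

[zeriba]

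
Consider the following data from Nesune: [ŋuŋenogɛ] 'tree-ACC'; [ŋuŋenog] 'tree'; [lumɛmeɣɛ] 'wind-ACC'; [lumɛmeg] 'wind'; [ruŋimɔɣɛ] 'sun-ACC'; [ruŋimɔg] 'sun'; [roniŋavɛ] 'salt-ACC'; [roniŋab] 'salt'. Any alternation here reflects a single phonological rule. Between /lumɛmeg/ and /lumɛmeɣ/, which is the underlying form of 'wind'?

/lumɛmeɣ/

In [lumɛmeɣɛ] and [lumɛmeg] the final segment of 'wind' alternates: [ɣ] ~ [g].
The stem 'tree' ([ŋuŋenogɛ], [ŋuŋenog]) shows [g] unchanged in both environments, so [g] cannot be basic with [ɣ] derived before the ACC suffix.
Therefore /ɣ/ is basic and [g] is derived by word-final hardening (voiced fricatives become stops word-finally).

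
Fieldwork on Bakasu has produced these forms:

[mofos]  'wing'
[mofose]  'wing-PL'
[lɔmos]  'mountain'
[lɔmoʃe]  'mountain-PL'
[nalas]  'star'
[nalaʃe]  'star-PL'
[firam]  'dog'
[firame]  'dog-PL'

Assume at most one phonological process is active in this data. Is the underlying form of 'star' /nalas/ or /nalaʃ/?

/nalaʃ/

'star' shows [s] ~ [ʃ] at the end of the stem ([nalas] vs [nalaʃe]).
The stem 'wing' ([mofos], [mofose]) shows [s] unchanged in both environments, so [s] cannot be basic with [ʃ] derived before the PL suffix.
Therefore /ʃ/ is basic and [s] is derived by depalatalization (palato-alveolar /ʃ/ becomes [s] when no front vowel follows).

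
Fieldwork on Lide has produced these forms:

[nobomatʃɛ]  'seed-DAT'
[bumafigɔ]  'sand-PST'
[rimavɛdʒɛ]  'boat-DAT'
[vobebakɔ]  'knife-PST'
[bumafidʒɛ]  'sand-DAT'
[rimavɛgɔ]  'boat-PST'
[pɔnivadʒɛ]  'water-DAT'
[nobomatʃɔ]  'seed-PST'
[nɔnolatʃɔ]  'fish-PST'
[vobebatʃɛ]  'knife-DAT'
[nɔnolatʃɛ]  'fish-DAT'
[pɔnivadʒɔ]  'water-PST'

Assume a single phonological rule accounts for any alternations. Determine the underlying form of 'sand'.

In [bumafigɔ] and [bumafidʒɛ] the final segment of 'sand' alternates: [g] ~ [dʒ].
If /dʒ/ were underlying and a rule turned it into [g] before the PST suffix, 'water' would also alternate; but it has [dʒ] in both [pɔnivadʒɔ] and [pɔnivadʒɛ].
The underlying segment must be /g/; /k/ and /g/ become palato-alveolar [tʃ] and [dʒ] before a front vowel, yielding [dʒ] there.

/bumafig/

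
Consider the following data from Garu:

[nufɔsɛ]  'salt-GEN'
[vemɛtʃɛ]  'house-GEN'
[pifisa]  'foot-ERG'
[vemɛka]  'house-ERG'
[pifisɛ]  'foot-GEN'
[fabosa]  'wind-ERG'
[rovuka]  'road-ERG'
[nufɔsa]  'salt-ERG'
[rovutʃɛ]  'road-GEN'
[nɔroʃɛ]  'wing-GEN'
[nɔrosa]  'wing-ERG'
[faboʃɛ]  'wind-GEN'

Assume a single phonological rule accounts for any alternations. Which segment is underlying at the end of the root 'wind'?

/ʃ/

In [faboʃɛ] and [fabosa] the final segment of 'wind' alternates: [ʃ] ~ [s].
But 'salt' keeps [s] in both environments ([nufɔsɛ], [nufɔsa]), so there is no rule changing /s/ to [ʃ] before the GEN suffix.
The alternation reflects depalatalization: palato-alveolar /tʃ/ and /ʃ/ become [k] and [s] when no front vowel follows. /ʃ/ is underlying.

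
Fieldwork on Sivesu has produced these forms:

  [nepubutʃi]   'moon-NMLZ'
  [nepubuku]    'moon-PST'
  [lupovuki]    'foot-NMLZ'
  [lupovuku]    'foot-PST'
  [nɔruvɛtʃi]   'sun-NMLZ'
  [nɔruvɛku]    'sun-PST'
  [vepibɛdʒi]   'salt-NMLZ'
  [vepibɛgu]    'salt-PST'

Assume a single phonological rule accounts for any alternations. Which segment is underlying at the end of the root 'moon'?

/tʃ/

In [nepubutʃi] and [nepubuku] the final segment of 'moon' alternates: [tʃ] ~ [k].
But 'foot' keeps [k] in both environments ([lupovuki], [lupovuku]), so there is no rule changing /k/ to [tʃ] before the NMLZ suffix.
The underlying segment must be /tʃ/; palato-alveolar /tʃ/ and /dʒ/ become [k] and [g] when no front vowel follows, yielding [k] there.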